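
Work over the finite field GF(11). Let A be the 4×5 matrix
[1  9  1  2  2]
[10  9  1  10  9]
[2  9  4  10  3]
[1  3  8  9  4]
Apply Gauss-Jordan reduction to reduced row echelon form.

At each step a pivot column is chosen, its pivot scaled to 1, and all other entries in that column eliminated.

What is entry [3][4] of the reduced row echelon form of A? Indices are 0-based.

M[3][4] = 3

[1] R0 /= 1  ⇒  (1, 9, 1, 2, 2)
     R1 -= 10·R0  ⇒  (0, 7, 2, 1, 0)
     R2 -= 2·R0  ⇒  (0, 2, 2, 6, 10)
     R3 -= 1·R0  ⇒  (0, 5, 7, 7, 2)
[2] R1 /= 7  ⇒  (0, 1, 5, 8, 0)
     R0 -= 9·R1  ⇒  (1, 0, 0, 7, 2)
     R2 -= 2·R1  ⇒  (0, 0, 3, 1, 10)
     R3 -= 5·R1  ⇒  (0, 0, 4, 0, 2)
[3] R2 /= 3  ⇒  (0, 0, 1, 4, 7)
     R1 -= 5·R2  ⇒  (0, 1, 0, 10, 9)
     R3 -= 4·R2  ⇒  (0, 0, 0, 6, 7)
[4] R3 /= 6  ⇒  (0, 0, 0, 1, 3)
     R0 -= 7·R3  ⇒  (1, 0, 0, 0, 3)
     R1 -= 10·R3  ⇒  (0, 1, 0, 0, 1)
     R2 -= 4·R3  ⇒  (0, 0, 1, 0, 6)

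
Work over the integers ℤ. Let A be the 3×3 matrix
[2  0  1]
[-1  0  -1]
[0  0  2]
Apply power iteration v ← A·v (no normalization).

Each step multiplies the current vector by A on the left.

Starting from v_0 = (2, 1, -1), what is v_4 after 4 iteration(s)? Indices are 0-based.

v_0 = (2, 1, -1).
v_1 = A·v_0 = (3, -1, -2).
v_2 = A·v_1 = (4, -1, -4).
v_3 = A·v_2 = (4, 0, -8).
v_4 = A·v_3 = (0, 4, -16).

v_4 = (0, 4, -16)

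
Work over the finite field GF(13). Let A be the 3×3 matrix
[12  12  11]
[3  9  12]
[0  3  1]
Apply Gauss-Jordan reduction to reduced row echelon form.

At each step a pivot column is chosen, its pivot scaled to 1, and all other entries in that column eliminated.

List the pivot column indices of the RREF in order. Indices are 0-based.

step 1: normalize row 0 (÷12) = (1, 1, 2)
  row 1: subtract 3×row0 = (0, 6, 6)
step 2: normalize row 1 (÷6) = (0, 1, 1)
  row 0: subtract 1×row1 = (1, 0, 1)
  row 2: subtract 3×row1 = (0, 0, 11)
step 3: normalize row 2 (÷11) = (0, 0, 1)
  row 0: subtract 1×row2 = (1, 0, 0)
  row 1: subtract 1×row2 = (0, 1, 0)

pivot columns: 0, 1, 2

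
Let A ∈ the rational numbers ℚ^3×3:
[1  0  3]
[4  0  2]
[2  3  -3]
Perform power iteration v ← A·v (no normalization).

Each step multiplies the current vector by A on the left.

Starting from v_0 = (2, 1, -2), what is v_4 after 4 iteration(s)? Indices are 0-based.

v_4 = (545, 130, -545)

v_0 = (2, 1, -2).
v_1 = A·v_0 = (-4, 4, 13).
v_2 = A·v_1 = (35, 10, -35).
v_3 = A·v_2 = (-70, 70, 205).
v_4 = A·v_3 = (545, 130, -545).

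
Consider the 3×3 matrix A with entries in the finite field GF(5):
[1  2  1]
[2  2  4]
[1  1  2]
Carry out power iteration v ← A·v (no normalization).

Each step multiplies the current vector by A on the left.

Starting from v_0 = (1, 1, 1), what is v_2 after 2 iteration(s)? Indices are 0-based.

v_0 = (1, 1, 1).
v_1 = A·v_0 = (4, 3, 4).
v_2 = A·v_1 = (4, 0, 0).

v_2 = (4, 0, 0)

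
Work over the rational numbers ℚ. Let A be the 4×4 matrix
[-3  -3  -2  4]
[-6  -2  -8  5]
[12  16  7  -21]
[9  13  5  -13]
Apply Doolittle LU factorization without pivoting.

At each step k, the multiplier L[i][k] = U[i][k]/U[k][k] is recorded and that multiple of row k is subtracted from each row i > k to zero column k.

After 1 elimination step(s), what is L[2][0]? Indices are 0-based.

L[2][0] = -4

[col 0] pivot -3
  R1 -= 2*R0 → (0, 4, -4, -3)  (L[1][0] := 2)
  R2 -= -4*R0 → (0, 4, -1, -5)  (L[2][0] := -4)
  R3 -= -3*R0 → (0, 4, -1, -1)  (L[3][0] := -3)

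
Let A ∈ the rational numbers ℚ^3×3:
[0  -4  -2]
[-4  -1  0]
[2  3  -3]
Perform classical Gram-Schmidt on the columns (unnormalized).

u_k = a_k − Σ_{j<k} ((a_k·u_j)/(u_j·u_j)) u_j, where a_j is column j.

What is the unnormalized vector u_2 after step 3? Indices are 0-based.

u_2 = (-34/21, -136/105, -272/105)

Step 1: u_0 = a_0 = (0, -4, 2).
Step 2: u_1 = a_1 − (1/2)·u_0 = (-4, 1, 2).
Step 3: u_2 = a_2 − (-3/10)·u_0 − (2/21)·u_1 = (-34/21, -136/105, -272/105).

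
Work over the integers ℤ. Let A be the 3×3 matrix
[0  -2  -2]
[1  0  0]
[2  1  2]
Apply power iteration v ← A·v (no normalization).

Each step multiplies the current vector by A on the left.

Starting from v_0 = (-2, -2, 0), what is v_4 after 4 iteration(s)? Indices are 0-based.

v_0 = (-2, -2, 0).
v_1 = A·v_0 = (4, -2, -6).
v_2 = A·v_1 = (16, 4, -6).
v_3 = A·v_2 = (4, 16, 24).
v_4 = A·v_3 = (-80, 4, 72).

v_4 = (-80, 4, 72)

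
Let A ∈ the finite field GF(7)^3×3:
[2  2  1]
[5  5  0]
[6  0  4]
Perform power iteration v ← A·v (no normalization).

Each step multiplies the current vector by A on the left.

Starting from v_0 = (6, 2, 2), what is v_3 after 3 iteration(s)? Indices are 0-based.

v_3 = (1, 3, 3)

v_0 = (6, 2, 2).
v_1 = A·v_0 = (4, 5, 2).
v_2 = A·v_1 = (6, 3, 4).
v_3 = A·v_2 = (1, 3, 3).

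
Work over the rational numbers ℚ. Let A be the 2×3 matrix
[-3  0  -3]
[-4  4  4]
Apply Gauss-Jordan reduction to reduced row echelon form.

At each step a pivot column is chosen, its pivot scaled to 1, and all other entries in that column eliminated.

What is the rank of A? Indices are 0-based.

rank = 2

step 1: normalize row 0 (÷-3) = (1, 0, 1)
  row 1: subtract -4×row0 = (0, 4, 8)
step 2: normalize row 1 (÷4) = (0, 1, 2)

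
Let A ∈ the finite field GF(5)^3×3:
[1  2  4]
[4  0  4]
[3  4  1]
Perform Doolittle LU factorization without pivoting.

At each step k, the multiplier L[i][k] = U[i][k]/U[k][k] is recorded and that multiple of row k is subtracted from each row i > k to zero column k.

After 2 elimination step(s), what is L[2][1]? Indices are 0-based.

Step 1: pivot at (0,0) is 1.
  row1 ← row1 − (4)·row0  ⇒  L[1][0]=4, U row1=(0, 2, 3)
  row2 ← row2 − (3)·row0  ⇒  L[2][0]=3, U row2=(0, 3, 4)
Step 2: pivot at (1,1) is 2.
  row2 ← row2 − (4)·row1  ⇒  L[2][1]=4, U row2=(0, 0, 2)

L[2][1] = 4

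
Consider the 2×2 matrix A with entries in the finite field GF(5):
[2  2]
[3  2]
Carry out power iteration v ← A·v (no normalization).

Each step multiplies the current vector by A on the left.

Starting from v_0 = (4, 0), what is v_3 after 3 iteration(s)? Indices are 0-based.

v_3 = (1, 1)

v_0 = (4, 0).
v_1 = A·v_0 = (3, 2).
v_2 = A·v_1 = (0, 3).
v_3 = A·v_2 = (1, 1).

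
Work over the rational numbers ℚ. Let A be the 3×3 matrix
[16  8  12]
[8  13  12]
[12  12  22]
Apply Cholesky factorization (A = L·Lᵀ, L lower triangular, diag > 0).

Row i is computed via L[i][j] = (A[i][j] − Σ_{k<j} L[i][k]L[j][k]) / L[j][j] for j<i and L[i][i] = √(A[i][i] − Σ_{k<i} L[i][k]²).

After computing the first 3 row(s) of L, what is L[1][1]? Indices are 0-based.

L[1][1] = 3

Step 1: L[0][0] = √(16) = 4.
  L[1][0] = (8) / L[0][0] = 2.
Step 2: L[1][1] = √(9) = 3.
  L[2][0] = (12) / L[0][0] = 3.
  L[2][1] = (6) / L[1][1] = 2.
Step 3: L[2][2] = √(9) = 3.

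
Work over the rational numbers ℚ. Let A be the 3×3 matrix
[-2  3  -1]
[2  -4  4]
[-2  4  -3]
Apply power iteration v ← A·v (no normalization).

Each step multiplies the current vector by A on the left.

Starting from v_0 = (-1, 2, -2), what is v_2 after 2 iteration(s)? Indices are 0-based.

v_0 = (-1, 2, -2).
v_1 = A·v_0 = (10, -18, 16).
v_2 = A·v_1 = (-90, 156, -140).

v_2 = (-90, 156, -140)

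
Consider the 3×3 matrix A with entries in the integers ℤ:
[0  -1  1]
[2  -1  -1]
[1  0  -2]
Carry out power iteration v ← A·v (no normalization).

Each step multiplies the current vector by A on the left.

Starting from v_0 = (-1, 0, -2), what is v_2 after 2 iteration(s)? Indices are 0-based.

v_2 = (3, -7, -8)

v_0 = (-1, 0, -2).
v_1 = A·v_0 = (-2, 0, 3).
v_2 = A·v_1 = (3, -7, -8).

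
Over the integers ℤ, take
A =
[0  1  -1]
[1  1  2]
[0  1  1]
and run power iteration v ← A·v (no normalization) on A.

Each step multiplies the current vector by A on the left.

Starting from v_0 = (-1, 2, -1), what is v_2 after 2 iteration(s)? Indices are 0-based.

v_0 = (-1, 2, -1).
v_1 = A·v_0 = (3, -1, 1).
v_2 = A·v_1 = (-2, 4, 0).

v_2 = (-2, 4, 0)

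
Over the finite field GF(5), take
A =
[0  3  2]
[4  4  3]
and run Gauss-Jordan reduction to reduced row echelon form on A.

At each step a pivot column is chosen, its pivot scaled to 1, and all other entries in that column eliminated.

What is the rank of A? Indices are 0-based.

[1] R0 <-> R1
[1] R0 /= 4  ⇒  (1, 1, 2)
[2] R1 /= 3  ⇒  (0, 1, 4)
     R0 -= 1·R1  ⇒  (1, 0, 3)

rank = 2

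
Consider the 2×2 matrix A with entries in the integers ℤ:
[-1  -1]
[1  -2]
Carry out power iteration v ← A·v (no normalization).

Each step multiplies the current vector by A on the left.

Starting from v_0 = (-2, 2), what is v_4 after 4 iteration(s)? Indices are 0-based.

v_4 = (36, 18)

v_0 = (-2, 2).
v_1 = A·v_0 = (0, -6).
v_2 = A·v_1 = (6, 12).
v_3 = A·v_2 = (-18, -18).
v_4 = A·v_3 = (36, 18).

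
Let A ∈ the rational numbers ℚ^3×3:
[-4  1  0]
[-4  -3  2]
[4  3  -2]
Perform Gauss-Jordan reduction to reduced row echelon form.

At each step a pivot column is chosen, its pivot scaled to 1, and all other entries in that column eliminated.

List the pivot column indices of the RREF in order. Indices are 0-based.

pivot(0,0)=-4: scale R0 → (1, -1/4, 0)
  clear (1,0): R1 −= (-4)R0 → (0, -4, 2)
  clear (2,0): R2 −= (4)R0 → (0, 4, -2)
pivot(1,1)=-4: scale R1 → (0, 1, -1/2)
  clear (0,1): R0 −= (-1/4)R1 → (1, 0, -1/8)
  clear (2,1): R2 −= (4)R1 → (0, 0, 0)
col 2: no nonzero at/below row 2; advance.

pivot columns: 0, 1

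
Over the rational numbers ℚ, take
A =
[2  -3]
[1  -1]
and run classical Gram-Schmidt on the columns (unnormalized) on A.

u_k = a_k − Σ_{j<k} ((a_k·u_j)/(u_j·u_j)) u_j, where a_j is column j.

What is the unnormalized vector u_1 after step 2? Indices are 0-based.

u_1 = (-1/5, 2/5)

Step 1: u_0 = a_0 = (2, 1).
Step 2: u_1 = a_1 − (-7/5)·u_0 = (-1/5, 2/5).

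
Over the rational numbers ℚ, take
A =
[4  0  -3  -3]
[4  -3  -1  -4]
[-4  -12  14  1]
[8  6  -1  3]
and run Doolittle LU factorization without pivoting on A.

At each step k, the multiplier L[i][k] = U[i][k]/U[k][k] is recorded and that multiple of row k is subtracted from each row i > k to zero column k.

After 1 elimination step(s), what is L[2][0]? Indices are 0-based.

k=0: U[0][0]=4
  eliminate (1,0): mult=1, new row 1: (0, -3, 2, -1); set L[1][0]=1
  eliminate (2,0): mult=-1, new row 2: (0, -12, 11, -2); set L[2][0]=-1
  eliminate (3,0): mult=2, new row 3: (0, 6, 5, 9); set L[3][0]=2

L[2][0] = -1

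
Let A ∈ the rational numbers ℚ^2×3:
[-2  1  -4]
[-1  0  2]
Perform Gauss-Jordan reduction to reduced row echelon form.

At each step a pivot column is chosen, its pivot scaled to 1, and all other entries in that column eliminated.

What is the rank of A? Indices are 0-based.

rank = 2

pivot(0,0)=-2: scale R0 → (1, -1/2, 2)
  clear (1,0): R1 −= (-1)R0 → (0, -1/2, 4)
pivot(1,1)=-1/2: scale R1 → (0, 1, -8)
  clear (0,1): R0 −= (-1/2)R1 → (1, 0, -2)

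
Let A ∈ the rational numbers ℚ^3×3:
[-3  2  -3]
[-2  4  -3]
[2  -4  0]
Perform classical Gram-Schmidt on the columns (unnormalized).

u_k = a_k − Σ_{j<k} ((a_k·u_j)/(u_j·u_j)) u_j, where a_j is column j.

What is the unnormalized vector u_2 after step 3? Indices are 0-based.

u_2 = (0, -3/2, -3/2)

Step 1: u_0 = a_0 = (-3, -2, 2).
Step 2: u_1 = a_1 − (-22/17)·u_0 = (-32/17, 24/17, -24/17).
Step 3: u_2 = a_2 − (15/17)·u_0 − (3/16)·u_1 = (0, -3/2, -3/2).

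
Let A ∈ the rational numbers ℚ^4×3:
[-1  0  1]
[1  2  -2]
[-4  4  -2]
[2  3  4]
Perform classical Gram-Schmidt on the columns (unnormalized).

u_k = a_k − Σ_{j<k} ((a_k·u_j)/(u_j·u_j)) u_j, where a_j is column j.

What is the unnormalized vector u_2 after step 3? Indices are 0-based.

Step 1: u_0 = a_0 = (-1, 1, -4, 2).
Step 2: u_1 = a_1 − (-4/11)·u_0 = (-4/11, 26/11, 28/11, 41/11).
Step 3: u_2 = a_2 − (13/22)·u_0 − (52/287)·u_1 = (951/574, -1733/574, -4/41, 15/7).

u_2 = (951/574, -1733/574, -4/41, 15/7)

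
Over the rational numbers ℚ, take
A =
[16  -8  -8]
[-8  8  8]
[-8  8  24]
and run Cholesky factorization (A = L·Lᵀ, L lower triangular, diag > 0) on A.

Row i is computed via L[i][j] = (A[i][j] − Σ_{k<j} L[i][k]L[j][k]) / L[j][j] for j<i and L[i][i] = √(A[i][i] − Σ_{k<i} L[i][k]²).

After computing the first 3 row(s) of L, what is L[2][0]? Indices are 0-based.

L[2][0] = -2

Step 1: L[0][0] = √(16) = 4.
  L[1][0] = (-8) / L[0][0] = -2.
Step 2: L[1][1] = √(4) = 2.
  L[2][0] = (-8) / L[0][0] = -2.
  L[2][1] = (4) / L[1][1] = 2.
Step 3: L[2][2] = √(16) = 4.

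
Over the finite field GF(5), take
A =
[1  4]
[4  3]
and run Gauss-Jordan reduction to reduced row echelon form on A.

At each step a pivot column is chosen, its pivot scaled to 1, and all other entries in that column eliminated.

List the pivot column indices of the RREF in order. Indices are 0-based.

pivot(0,0)=1: scale R0 → (1, 4)
  clear (1,0): R1 −= (4)R0 → (0, 2)
pivot(1,1)=2: scale R1 → (0, 1)
  clear (0,1): R0 −= (4)R1 → (1, 0)

pivot columns: 0, 1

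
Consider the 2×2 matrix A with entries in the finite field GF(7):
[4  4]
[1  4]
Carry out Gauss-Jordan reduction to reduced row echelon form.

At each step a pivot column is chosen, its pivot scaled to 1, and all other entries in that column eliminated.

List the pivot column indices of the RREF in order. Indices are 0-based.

pivot(0,0)=4: scale R0 → (1, 1)
  clear (1,0): R1 −= (1)R0 → (0, 3)
pivot(1,1)=3: scale R1 → (0, 1)
  clear (0,1): R0 −= (1)R1 → (1, 0)

pivot columns: 0, 1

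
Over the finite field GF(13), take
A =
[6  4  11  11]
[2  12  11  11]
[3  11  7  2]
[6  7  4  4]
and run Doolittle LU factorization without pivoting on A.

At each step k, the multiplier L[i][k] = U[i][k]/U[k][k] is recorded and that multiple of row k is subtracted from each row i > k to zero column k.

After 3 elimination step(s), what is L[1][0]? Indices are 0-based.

L[1][0] = 9

Step 1: pivot at (0,0) is 6.
  row1 ← row1 − (9)·row0  ⇒  L[1][0]=9, U row1=(0, 2, 3, 3)
  row2 ← row2 − (7)·row0  ⇒  L[2][0]=7, U row2=(0, 9, 8, 3)
  row3 ← row3 − (1)·row0  ⇒  L[3][0]=1, U row3=(0, 3, 6, 6)
Step 2: pivot at (1,1) is 2.
  row2 ← row2 − (11)·row1  ⇒  L[2][1]=11, U row2=(0, 0, 1, 9)
  row3 ← row3 − (8)·row1  ⇒  L[3][1]=8, U row3=(0, 0, 8, 8)
Step 3: pivot at (2,2) is 1.
  row3 ← row3 − (8)·row2  ⇒  L[3][2]=8, U row3=(0, 0, 0, 1)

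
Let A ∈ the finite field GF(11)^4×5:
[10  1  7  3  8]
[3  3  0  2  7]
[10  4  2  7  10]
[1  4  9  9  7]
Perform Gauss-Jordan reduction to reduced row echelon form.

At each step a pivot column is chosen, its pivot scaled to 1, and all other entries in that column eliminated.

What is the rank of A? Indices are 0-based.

rank = 4

pivot(0,0)=10: scale R0 → (1, 10, 4, 8, 3)
  clear (1,0): R1 −= (3)R0 → (0, 6, 10, 0, 9)
  clear (2,0): R2 −= (10)R0 → (0, 3, 6, 4, 2)
  clear (3,0): R3 −= (1)R0 → (0, 5, 5, 1, 4)
pivot(1,1)=6: scale R1 → (0, 1, 9, 0, 7)
  clear (0,1): R0 −= (10)R1 → (1, 0, 2, 8, 10)
  clear (2,1): R2 −= (3)R1 → (0, 0, 1, 4, 3)
  clear (3,1): R3 −= (5)R1 → (0, 0, 4, 1, 2)
pivot(2,2)=1: scale R2 → (0, 0, 1, 4, 3)
  clear (0,2): R0 −= (2)R2 → (1, 0, 0, 0, 4)
  clear (1,2): R1 −= (9)R2 → (0, 1, 0, 8, 2)
  clear (3,2): R3 −= (4)R2 → (0, 0, 0, 7, 1)
pivot(3,3)=7: scale R3 → (0, 0, 0, 1, 8)
  clear (1,3): R1 −= (8)R3 → (0, 1, 0, 0, 4)
  clear (2,3): R2 −= (4)R3 → (0, 0, 1, 0, 4)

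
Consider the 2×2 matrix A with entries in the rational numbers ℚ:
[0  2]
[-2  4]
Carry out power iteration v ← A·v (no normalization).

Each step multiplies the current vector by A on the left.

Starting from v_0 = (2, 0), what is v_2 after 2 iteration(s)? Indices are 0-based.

v_0 = (2, 0).
v_1 = A·v_0 = (0, -4).
v_2 = A·v_1 = (-8, -16).

v_2 = (-8, -16)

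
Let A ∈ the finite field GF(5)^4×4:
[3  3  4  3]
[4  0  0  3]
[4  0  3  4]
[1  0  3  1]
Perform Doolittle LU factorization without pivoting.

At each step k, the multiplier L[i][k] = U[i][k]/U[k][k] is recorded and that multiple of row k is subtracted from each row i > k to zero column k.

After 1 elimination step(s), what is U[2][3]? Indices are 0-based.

Step 1: pivot at (0,0) is 3.
  row1 ← row1 − (3)·row0  ⇒  L[1][0]=3, U row1=(0, 1, 3, 4)
  row2 ← row2 − (3)·row0  ⇒  L[2][0]=3, U row2=(0, 1, 1, 0)
  row3 ← row3 − (2)·row0  ⇒  L[3][0]=2, U row3=(0, 4, 0, 0)

U[2][3] = 0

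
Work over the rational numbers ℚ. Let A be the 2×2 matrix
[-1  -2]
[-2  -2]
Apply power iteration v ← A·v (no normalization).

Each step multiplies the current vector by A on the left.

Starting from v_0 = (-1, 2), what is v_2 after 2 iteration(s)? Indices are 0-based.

v_2 = (7, 10)

v_0 = (-1, 2).
v_1 = A·v_0 = (-3, -2).
v_2 = A·v_1 = (7, 10).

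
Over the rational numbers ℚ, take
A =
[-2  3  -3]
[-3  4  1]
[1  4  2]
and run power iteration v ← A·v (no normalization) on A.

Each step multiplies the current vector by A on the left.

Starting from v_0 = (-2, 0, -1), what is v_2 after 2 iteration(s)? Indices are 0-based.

v_0 = (-2, 0, -1).
v_1 = A·v_0 = (7, 5, -4).
v_2 = A·v_1 = (13, -5, 19).

v_2 = (13, -5, 19)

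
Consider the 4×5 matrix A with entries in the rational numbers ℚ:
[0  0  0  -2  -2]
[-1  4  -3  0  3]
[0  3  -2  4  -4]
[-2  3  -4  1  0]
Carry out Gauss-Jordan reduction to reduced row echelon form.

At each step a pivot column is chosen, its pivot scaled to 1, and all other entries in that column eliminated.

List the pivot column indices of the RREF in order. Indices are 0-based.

pivot columns: 0, 1, 2, 3

[1] R0 <-> R1
[1] R0 /= -1  ⇒  (1, -4, 3, 0, -3)
     R3 -= -2·R0  ⇒  (0, -5, 2, 1, -6)
[2] R1 <-> R2
[2] R1 /= 3  ⇒  (0, 1, -2/3, 4/3, -4/3)
     R0 -= -4·R1  ⇒  (1, 0, 1/3, 16/3, -25/3)
     R3 -= -5·R1  ⇒  (0, 0, -4/3, 23/3, -38/3)
[3] R2 <-> R3
[3] R2 /= -4/3  ⇒  (0, 0, 1, -23/4, 19/2)
     R0 -= 1/3·R2  ⇒  (1, 0, 0, 29/4, -23/2)
     R1 -= -2/3·R2  ⇒  (0, 1, 0, -5/2, 5)
[4] R3 /= -2  ⇒  (0, 0, 0, 1, 1)
     R0 -= 29/4·R3  ⇒  (1, 0, 0, 0, -75/4)
     R1 -= -5/2·R3  ⇒  (0, 1, 0, 0, 15/2)
     R2 -= -23/4·R3  ⇒  (0, 0, 1, 0, 61/4)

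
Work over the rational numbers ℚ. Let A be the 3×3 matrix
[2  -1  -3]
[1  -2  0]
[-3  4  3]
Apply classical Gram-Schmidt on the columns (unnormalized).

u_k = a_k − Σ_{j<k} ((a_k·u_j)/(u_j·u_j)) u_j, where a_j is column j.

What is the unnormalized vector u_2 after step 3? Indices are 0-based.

u_2 = (3/19, 15/38, 9/38)

Step 1: u_0 = a_0 = (2, 1, -3).
Step 2: u_1 = a_1 − (-8/7)·u_0 = (9/7, -6/7, 4/7).
Step 3: u_2 = a_2 − (-15/14)·u_0 − (-15/19)·u_1 = (3/19, 15/38, 9/38).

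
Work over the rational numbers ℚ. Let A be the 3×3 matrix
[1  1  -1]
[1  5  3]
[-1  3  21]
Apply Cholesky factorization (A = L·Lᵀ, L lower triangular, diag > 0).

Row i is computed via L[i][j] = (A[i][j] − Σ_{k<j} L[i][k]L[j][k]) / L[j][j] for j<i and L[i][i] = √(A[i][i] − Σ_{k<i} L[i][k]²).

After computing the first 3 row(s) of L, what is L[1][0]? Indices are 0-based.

L[1][0] = 1

Step 1: L[0][0] = √(1) = 1.
  L[1][0] = (1) / L[0][0] = 1.
Step 2: L[1][1] = √(4) = 2.
  L[2][0] = (-1) / L[0][0] = -1.
  L[2][1] = (4) / L[1][1] = 2.
Step 3: L[2][2] = √(16) = 4.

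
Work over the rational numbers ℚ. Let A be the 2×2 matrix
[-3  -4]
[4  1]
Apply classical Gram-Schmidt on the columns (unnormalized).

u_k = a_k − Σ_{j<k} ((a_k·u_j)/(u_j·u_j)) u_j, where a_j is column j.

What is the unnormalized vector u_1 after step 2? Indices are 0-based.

u_1 = (-52/25, -39/25)

Step 1: u_0 = a_0 = (-3, 4).
Step 2: u_1 = a_1 − (16/25)·u_0 = (-52/25, -39/25).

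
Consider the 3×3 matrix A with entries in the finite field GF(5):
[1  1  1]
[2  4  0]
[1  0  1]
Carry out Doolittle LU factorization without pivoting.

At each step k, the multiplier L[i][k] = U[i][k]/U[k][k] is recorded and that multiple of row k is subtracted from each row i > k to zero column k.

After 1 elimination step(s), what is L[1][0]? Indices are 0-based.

L[1][0] = 2

[col 0] pivot 1
  R1 -= 2*R0 → (0, 2, 3)  (L[1][0] := 2)
  R2 -= 1*R0 → (0, 4, 0)  (L[2][0] := 1)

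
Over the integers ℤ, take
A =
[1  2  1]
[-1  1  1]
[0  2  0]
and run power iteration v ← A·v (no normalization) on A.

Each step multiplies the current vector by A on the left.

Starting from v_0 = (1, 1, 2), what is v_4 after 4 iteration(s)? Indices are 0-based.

v_4 = (-5, -23, -16)

v_0 = (1, 1, 2).
v_1 = A·v_0 = (5, 2, 2).
v_2 = A·v_1 = (11, -1, 4).
v_3 = A·v_2 = (13, -8, -2).
v_4 = A·v_3 = (-5, -23, -16).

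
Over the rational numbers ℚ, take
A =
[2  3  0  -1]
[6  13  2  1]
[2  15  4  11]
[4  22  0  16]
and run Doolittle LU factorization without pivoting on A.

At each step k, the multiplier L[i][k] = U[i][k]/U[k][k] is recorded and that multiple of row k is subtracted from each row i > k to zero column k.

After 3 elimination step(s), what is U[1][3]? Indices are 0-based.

[col 0] pivot 2
  R1 -= 3*R0 → (0, 4, 2, 4)  (L[1][0] := 3)
  R2 -= 1*R0 → (0, 12, 4, 12)  (L[2][0] := 1)
  R3 -= 2*R0 → (0, 16, 0, 18)  (L[3][0] := 2)
[col 1] pivot 4
  R2 -= 3*R1 → (0, 0, -2, 0)  (L[2][1] := 3)
  R3 -= 4*R1 → (0, 0, -8, 2)  (L[3][1] := 4)
[col 2] pivot -2
  R3 -= 4*R2 → (0, 0, 0, 2)  (L[3][2] := 4)

U[1][3] = 4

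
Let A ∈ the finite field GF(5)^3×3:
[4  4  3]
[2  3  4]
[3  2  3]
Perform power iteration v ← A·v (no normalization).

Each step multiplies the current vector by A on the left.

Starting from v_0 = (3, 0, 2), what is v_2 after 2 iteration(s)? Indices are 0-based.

v_0 = (3, 0, 2).
v_1 = A·v_0 = (3, 4, 0).
v_2 = A·v_1 = (3, 3, 2).

v_2 = (3, 3, 2)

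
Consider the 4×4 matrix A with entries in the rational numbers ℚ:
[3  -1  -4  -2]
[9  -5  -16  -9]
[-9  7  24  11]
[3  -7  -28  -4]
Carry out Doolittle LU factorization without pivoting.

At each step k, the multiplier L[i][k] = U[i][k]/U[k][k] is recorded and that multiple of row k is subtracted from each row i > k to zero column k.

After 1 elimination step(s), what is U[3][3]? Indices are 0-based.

k=0: U[0][0]=3
  eliminate (1,0): mult=3, new row 1: (0, -2, -4, -3); set L[1][0]=3
  eliminate (2,0): mult=-3, new row 2: (0, 4, 12, 5); set L[2][0]=-3
  eliminate (3,0): mult=1, new row 3: (0, -6, -24, -2); set L[3][0]=1

U[3][3] = -2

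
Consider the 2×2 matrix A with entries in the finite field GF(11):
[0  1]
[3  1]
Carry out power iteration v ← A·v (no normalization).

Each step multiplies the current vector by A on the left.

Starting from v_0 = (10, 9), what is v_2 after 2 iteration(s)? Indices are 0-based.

v_2 = (6, 0)

v_0 = (10, 9).
v_1 = A·v_0 = (9, 6).
v_2 = A·v_1 = (6, 0).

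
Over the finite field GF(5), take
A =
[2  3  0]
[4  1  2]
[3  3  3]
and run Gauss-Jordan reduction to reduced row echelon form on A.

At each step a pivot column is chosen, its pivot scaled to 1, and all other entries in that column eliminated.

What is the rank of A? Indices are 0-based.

rank = 3

step 1: normalize row 0 (÷2) = (1, 4, 0)
  row 1: subtract 4×row0 = (0, 0, 2)
  row 2: subtract 3×row0 = (0, 1, 3)
step 2: exchange rows 1,2
step 2: normalize row 1 (÷1) = (0, 1, 3)
  row 0: subtract 4×row1 = (1, 0, 3)
step 3: normalize row 2 (÷2) = (0, 0, 1)
  row 0: subtract 3×row2 = (1, 0, 0)
  row 1: subtract 3×row2 = (0, 1, 0)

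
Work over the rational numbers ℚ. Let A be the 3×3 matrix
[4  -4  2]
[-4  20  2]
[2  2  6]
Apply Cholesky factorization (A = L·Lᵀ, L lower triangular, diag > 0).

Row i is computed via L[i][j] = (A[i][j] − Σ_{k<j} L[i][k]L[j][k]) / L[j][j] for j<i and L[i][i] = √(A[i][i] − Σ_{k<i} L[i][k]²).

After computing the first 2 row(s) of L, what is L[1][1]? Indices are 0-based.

L[1][1] = 4

Step 1: L[0][0] = √(4) = 2.
  L[1][0] = (-4) / L[0][0] = -2.
Step 2: L[1][1] = √(16) = 4.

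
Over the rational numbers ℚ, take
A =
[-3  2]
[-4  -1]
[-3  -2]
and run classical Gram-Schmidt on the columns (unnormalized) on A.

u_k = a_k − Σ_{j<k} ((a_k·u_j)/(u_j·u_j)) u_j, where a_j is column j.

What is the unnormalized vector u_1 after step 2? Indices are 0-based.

u_1 = (40/17, -9/17, -28/17)

Step 1: u_0 = a_0 = (-3, -4, -3).
Step 2: u_1 = a_1 − (2/17)·u_0 = (40/17, -9/17, -28/17).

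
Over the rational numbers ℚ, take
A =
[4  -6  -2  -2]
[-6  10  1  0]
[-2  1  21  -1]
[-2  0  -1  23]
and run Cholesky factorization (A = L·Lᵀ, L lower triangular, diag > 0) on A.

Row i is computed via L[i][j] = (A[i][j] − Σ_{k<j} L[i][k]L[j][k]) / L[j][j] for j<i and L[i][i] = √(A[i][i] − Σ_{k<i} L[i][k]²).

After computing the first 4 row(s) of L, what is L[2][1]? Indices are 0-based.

L[2][1] = -2

Step 1: L[0][0] = √(4) = 2.
  L[1][0] = (-6) / L[0][0] = -3.
Step 2: L[1][1] = √(1) = 1.
  L[2][0] = (-2) / L[0][0] = -1.
  L[2][1] = (-2) / L[1][1] = -2.
Step 3: L[2][2] = √(16) = 4.
  L[3][0] = (-2) / L[0][0] = -1.
  L[3][1] = (-3) / L[1][1] = -3.
  L[3][2] = (-8) / L[2][2] = -2.
Step 4: L[3][3] = √(9) = 3.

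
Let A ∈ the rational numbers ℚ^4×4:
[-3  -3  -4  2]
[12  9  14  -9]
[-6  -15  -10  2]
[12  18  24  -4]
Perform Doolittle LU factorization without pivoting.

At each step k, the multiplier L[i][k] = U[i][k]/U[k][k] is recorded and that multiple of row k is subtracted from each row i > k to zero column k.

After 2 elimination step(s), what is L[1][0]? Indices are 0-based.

L[1][0] = -4

[col 0] pivot -3
  R1 -= -4*R0 → (0, -3, -2, -1)  (L[1][0] := -4)
  R2 -= 2*R0 → (0, -9, -2, -2)  (L[2][0] := 2)
  R3 -= -4*R0 → (0, 6, 8, 4)  (L[3][0] := -4)
[col 1] pivot -3
  R2 -= 3*R1 → (0, 0, 4, 1)  (L[2][1] := 3)
  R3 -= -2*R1 → (0, 0, 4, 2)  (L[3][1] := -2)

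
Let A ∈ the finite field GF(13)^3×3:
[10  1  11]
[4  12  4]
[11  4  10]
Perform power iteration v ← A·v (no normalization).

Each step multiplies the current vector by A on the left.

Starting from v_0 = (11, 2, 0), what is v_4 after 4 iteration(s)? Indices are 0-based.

v_0 = (11, 2, 0).
v_1 = A·v_0 = (8, 3, 12).
v_2 = A·v_1 = (7, 12, 12).
v_3 = A·v_2 = (6, 12, 11).
v_4 = A·v_3 = (11, 4, 3).

v_4 = (11, 4, 3)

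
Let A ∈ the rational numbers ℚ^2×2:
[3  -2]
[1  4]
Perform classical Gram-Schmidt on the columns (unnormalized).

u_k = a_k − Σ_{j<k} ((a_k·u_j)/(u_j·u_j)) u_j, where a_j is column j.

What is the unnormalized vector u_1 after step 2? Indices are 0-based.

Step 1: u_0 = a_0 = (3, 1).
Step 2: u_1 = a_1 − (-1/5)·u_0 = (-7/5, 21/5).

u_1 = (-7/5, 21/5)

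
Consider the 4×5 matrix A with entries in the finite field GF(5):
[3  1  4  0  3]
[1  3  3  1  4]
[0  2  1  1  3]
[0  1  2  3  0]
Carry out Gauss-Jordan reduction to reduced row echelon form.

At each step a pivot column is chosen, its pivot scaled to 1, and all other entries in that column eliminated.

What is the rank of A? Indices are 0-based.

[1] R0 /= 3  ⇒  (1, 2, 3, 0, 1)
     R1 -= 1·R0  ⇒  (0, 1, 0, 1, 3)
[2] R1 /= 1  ⇒  (0, 1, 0, 1, 3)
     R0 -= 2·R1  ⇒  (1, 0, 3, 3, 0)
     R2 -= 2·R1  ⇒  (0, 0, 1, 4, 2)
     R3 -= 1·R1  ⇒  (0, 0, 2, 2, 2)
[3] R2 /= 1  ⇒  (0, 0, 1, 4, 2)
     R0 -= 3·R2  ⇒  (1, 0, 0, 1, 4)
     R3 -= 2·R2  ⇒  (0, 0, 0, 4, 3)
[4] R3 /= 4  ⇒  (0, 0, 0, 1, 2)
     R0 -= 1·R3  ⇒  (1, 0, 0, 0, 2)
     R1 -= 1·R3  ⇒  (0, 1, 0, 0, 1)
     R2 -= 4·R3  ⇒  (0, 0, 1, 0, 4)

rank = 4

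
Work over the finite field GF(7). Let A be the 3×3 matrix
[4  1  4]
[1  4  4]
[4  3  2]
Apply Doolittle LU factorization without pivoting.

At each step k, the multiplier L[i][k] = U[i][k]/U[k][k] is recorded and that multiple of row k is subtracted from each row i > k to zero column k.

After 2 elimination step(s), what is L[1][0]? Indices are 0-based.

[col 0] pivot 4
  R1 -= 2*R0 → (0, 2, 3)  (L[1][0] := 2)
  R2 -= 1*R0 → (0, 2, 5)  (L[2][0] := 1)
[col 1] pivot 2
  R2 -= 1*R1 → (0, 0, 2)  (L[2][1] := 1)

L[1][0] = 2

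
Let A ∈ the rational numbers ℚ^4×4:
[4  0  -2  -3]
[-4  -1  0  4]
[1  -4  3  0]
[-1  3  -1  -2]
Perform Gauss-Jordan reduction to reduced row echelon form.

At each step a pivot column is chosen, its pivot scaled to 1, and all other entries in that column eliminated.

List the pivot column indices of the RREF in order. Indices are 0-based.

pivot(0,0)=4: scale R0 → (1, 0, -1/2, -3/4)
  clear (1,0): R1 −= (-4)R0 → (0, -1, -2, 1)
  clear (2,0): R2 −= (1)R0 → (0, -4, 7/2, 3/4)
  clear (3,0): R3 −= (-1)R0 → (0, 3, -3/2, -11/4)
pivot(1,1)=-1: scale R1 → (0, 1, 2, -1)
  clear (2,1): R2 −= (-4)R1 → (0, 0, 23/2, -13/4)
  clear (3,1): R3 −= (3)R1 → (0, 0, -15/2, 1/4)
pivot(2,2)=23/2: scale R2 → (0, 0, 1, -13/46)
  clear (0,2): R0 −= (-1/2)R2 → (1, 0, 0, -41/46)
  clear (1,2): R1 −= (2)R2 → (0, 1, 0, -10/23)
  clear (3,2): R3 −= (-15/2)R2 → (0, 0, 0, -43/23)
pivot(3,3)=-43/23: scale R3 → (0, 0, 0, 1)
  clear (0,3): R0 −= (-41/46)R3 → (1, 0, 0, 0)
  clear (1,3): R1 −= (-10/23)R3 → (0, 1, 0, 0)
  clear (2,3): R2 −= (-13/46)R3 → (0, 0, 1, 0)

pivot columns: 0, 1, 2, 3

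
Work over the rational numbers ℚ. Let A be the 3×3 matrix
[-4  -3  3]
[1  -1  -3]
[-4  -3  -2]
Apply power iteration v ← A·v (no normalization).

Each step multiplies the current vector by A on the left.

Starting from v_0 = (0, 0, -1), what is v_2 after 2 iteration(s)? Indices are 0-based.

v_2 = (9, -12, -1)

v_0 = (0, 0, -1).
v_1 = A·v_0 = (-3, 3, 2).
v_2 = A·v_1 = (9, -12, -1).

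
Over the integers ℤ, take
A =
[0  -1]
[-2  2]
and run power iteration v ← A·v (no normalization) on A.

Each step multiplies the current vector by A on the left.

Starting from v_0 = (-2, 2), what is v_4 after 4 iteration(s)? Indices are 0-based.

v_0 = (-2, 2).
v_1 = A·v_0 = (-2, 8).
v_2 = A·v_1 = (-8, 20).
v_3 = A·v_2 = (-20, 56).
v_4 = A·v_3 = (-56, 152).

v_4 = (-56, 152)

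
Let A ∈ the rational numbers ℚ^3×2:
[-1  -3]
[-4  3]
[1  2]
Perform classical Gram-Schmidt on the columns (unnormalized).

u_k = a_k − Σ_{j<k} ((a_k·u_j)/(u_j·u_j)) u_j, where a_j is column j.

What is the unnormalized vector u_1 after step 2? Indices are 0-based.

Step 1: u_0 = a_0 = (-1, -4, 1).
Step 2: u_1 = a_1 − (-7/18)·u_0 = (-61/18, 13/9, 43/18).

u_1 = (-61/18, 13/9, 43/18)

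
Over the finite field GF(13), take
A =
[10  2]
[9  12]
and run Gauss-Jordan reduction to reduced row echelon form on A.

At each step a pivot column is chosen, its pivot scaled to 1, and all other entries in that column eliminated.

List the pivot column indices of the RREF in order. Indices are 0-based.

[1] R0 /= 10  ⇒  (1, 8)
     R1 -= 9·R0  ⇒  (0, 5)
[2] R1 /= 5  ⇒  (0, 1)
     R0 -= 8·R1  ⇒  (1, 0)

pivot columns: 0, 1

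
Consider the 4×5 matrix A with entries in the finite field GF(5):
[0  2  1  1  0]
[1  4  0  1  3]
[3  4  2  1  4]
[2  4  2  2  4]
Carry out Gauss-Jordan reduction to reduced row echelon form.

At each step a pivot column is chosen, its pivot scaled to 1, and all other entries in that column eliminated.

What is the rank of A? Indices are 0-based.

[1] R0 <-> R1
[1] R0 /= 1  ⇒  (1, 4, 0, 1, 3)
     R2 -= 3·R0  ⇒  (0, 2, 2, 3, 0)
     R3 -= 2·R0  ⇒  (0, 1, 2, 0, 3)
[2] R1 /= 2  ⇒  (0, 1, 3, 3, 0)
     R0 -= 4·R1  ⇒  (1, 0, 3, 4, 3)
     R2 -= 2·R1  ⇒  (0, 0, 1, 2, 0)
     R3 -= 1·R1  ⇒  (0, 0, 4, 2, 3)
[3] R2 /= 1  ⇒  (0, 0, 1, 2, 0)
     R0 -= 3·R2  ⇒  (1, 0, 0, 3, 3)
     R1 -= 3·R2  ⇒  (0, 1, 0, 2, 0)
     R3 -= 4·R2  ⇒  (0, 0, 0, 4, 3)
[4] R3 /= 4  ⇒  (0, 0, 0, 1, 2)
     R0 -= 3·R3  ⇒  (1, 0, 0, 0, 2)
     R1 -= 2·R3  ⇒  (0, 1, 0, 0, 1)
     R2 -= 2·R3  ⇒  (0, 0, 1, 0, 1)

rank = 4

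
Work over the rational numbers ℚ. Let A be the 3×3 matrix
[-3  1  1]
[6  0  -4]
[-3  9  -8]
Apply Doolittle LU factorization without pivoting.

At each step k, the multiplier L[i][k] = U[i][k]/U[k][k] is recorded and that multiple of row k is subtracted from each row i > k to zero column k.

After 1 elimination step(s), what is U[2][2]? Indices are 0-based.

Step 1: pivot at (0,0) is -3.
  row1 ← row1 − (-2)·row0  ⇒  L[1][0]=-2, U row1=(0, 2, -2)
  row2 ← row2 − (1)·row0  ⇒  L[2][0]=1, U row2=(0, 8, -9)

U[2][2] = -9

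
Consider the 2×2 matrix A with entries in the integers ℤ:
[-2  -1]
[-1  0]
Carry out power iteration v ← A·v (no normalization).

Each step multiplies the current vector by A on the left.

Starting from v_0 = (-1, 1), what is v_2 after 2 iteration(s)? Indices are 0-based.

v_0 = (-1, 1).
v_1 = A·v_0 = (1, 1).
v_2 = A·v_1 = (-3, -1).

v_2 = (-3, -1)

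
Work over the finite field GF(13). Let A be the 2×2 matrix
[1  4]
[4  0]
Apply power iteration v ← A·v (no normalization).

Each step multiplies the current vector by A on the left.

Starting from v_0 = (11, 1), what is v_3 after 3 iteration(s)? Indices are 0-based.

v_0 = (11, 1).
v_1 = A·v_0 = (2, 5).
v_2 = A·v_1 = (9, 8).
v_3 = A·v_2 = (2, 10).

v_3 = (2, 10)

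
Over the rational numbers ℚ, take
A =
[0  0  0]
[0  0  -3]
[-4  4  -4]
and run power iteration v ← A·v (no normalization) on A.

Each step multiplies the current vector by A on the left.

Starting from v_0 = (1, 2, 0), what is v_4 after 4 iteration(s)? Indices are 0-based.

v_0 = (1, 2, 0).
v_1 = A·v_0 = (0, 0, 4).
v_2 = A·v_1 = (0, -12, -16).
v_3 = A·v_2 = (0, 48, 16).
v_4 = A·v_3 = (0, -48, 128).

v_4 = (0, -48, 128)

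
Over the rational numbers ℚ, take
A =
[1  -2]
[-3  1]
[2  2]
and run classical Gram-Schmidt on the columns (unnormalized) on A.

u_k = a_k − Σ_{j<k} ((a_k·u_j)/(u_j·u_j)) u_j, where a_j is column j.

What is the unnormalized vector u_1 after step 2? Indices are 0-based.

u_1 = (-27/14, 11/14, 15/7)

Step 1: u_0 = a_0 = (1, -3, 2).
Step 2: u_1 = a_1 − (-1/14)·u_0 = (-27/14, 11/14, 15/7).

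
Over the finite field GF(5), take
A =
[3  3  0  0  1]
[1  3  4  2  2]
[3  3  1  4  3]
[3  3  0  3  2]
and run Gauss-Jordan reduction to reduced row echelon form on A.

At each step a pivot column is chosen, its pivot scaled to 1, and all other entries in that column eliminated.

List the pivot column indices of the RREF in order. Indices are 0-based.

pivot columns: 0, 1, 2, 3

step 1: normalize row 0 (÷3) = (1, 1, 0, 0, 2)
  row 1: subtract 1×row0 = (0, 2, 4, 2, 0)
  row 2: subtract 3×row0 = (0, 0, 1, 4, 2)
  row 3: subtract 3×row0 = (0, 0, 0, 3, 1)
step 2: normalize row 1 (÷2) = (0, 1, 2, 1, 0)
  row 0: subtract 1×row1 = (1, 0, 3, 4, 2)
step 3: normalize row 2 (÷1) = (0, 0, 1, 4, 2)
  row 0: subtract 3×row2 = (1, 0, 0, 2, 1)
  row 1: subtract 2×row2 = (0, 1, 0, 3, 1)
step 4: normalize row 3 (÷3) = (0, 0, 0, 1, 2)
  row 0: subtract 2×row3 = (1, 0, 0, 0, 2)
  row 1: subtract 3×row3 = (0, 1, 0, 0, 0)
  row 2: subtract 4×row3 = (0, 0, 1, 0, 4)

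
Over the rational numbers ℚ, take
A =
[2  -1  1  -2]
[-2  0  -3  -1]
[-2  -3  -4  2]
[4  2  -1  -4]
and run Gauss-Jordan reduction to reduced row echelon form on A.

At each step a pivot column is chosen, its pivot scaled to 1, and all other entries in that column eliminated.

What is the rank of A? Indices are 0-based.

rank = 4

[1] R0 /= 2  ⇒  (1, -1/2, 1/2, -1)
     R1 -= -2·R0  ⇒  (0, -1, -2, -3)
     R2 -= -2·R0  ⇒  (0, -4, -3, 0)
     R3 -= 4·R0  ⇒  (0, 4, -3, 0)
[2] R1 /= -1  ⇒  (0, 1, 2, 3)
     R0 -= -1/2·R1  ⇒  (1, 0, 3/2, 1/2)
     R2 -= -4·R1  ⇒  (0, 0, 5, 12)
     R3 -= 4·R1  ⇒  (0, 0, -11, -12)
[3] R2 /= 5  ⇒  (0, 0, 1, 12/5)
     R0 -= 3/2·R2  ⇒  (1, 0, 0, -31/10)
     R1 -= 2·R2  ⇒  (0, 1, 0, -9/5)
     R3 -= -11·R2  ⇒  (0, 0, 0, 72/5)
[4] R3 /= 72/5  ⇒  (0, 0, 0, 1)
     R0 -= -31/10·R3  ⇒  (1, 0, 0, 0)
     R1 -= -9/5·R3  ⇒  (0, 1, 0, 0)
     R2 -= 12/5·R3  ⇒  (0, 0, 1, 0)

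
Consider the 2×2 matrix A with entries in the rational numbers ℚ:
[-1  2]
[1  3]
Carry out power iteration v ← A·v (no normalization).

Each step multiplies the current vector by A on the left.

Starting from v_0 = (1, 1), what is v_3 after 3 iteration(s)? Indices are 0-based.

v_0 = (1, 1).
v_1 = A·v_0 = (1, 4).
v_2 = A·v_1 = (7, 13).
v_3 = A·v_2 = (19, 46).

v_3 = (19, 46)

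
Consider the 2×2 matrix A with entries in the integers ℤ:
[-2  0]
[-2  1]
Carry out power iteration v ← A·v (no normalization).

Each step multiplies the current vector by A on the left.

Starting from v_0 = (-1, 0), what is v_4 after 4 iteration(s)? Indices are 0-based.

v_0 = (-1, 0).
v_1 = A·v_0 = (2, 2).
v_2 = A·v_1 = (-4, -2).
v_3 = A·v_2 = (8, 6).
v_4 = A·v_3 = (-16, -10).

v_4 = (-16, -10)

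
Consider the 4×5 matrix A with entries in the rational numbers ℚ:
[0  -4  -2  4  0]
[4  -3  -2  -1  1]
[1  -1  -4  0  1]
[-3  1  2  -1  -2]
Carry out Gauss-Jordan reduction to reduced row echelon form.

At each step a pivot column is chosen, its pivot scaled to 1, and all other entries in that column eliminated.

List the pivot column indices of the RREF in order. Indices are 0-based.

pivot columns: 0, 1, 2, 3

pivot(0,0): swap R0↔R1
pivot(0,0)=4: scale R0 → (1, -3/4, -1/2, -1/4, 1/4)
  clear (2,0): R2 −= (1)R0 → (0, -1/4, -7/2, 1/4, 3/4)
  clear (3,0): R3 −= (-3)R0 → (0, -5/4, 1/2, -7/4, -5/4)
pivot(1,1)=-4: scale R1 → (0, 1, 1/2, -1, 0)
  clear (0,1): R0 −= (-3/4)R1 → (1, 0, -1/8, -1, 1/4)
  clear (2,1): R2 −= (-1/4)R1 → (0, 0, -27/8, 0, 3/4)
  clear (3,1): R3 −= (-5/4)R1 → (0, 0, 9/8, -3, -5/4)
pivot(2,2)=-27/8: scale R2 → (0, 0, 1, 0, -2/9)
  clear (0,2): R0 −= (-1/8)R2 → (1, 0, 0, -1, 2/9)
  clear (1,2): R1 −= (1/2)R2 → (0, 1, 0, -1, 1/9)
  clear (3,2): R3 −= (9/8)R2 → (0, 0, 0, -3, -1)
pivot(3,3)=-3: scale R3 → (0, 0, 0, 1, 1/3)
  clear (0,3): R0 −= (-1)R3 → (1, 0, 0, 0, 5/9)
  clear (1,3): R1 −= (-1)R3 → (0, 1, 0, 0, 4/9)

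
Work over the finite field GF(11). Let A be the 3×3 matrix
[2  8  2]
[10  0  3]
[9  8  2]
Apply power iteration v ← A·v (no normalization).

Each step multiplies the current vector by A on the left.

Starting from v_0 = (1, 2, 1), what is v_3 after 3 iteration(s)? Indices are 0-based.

v_0 = (1, 2, 1).
v_1 = A·v_0 = (9, 2, 5).
v_2 = A·v_1 = (0, 6, 8).
v_3 = A·v_2 = (9, 2, 9).

v_3 = (9, 2, 9)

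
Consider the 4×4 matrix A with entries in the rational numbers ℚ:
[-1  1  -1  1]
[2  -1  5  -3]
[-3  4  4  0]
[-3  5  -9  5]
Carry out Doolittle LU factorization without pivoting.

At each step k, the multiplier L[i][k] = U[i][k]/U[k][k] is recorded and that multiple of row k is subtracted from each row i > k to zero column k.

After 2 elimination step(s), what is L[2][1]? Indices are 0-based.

L[2][1] = 1

k=0: U[0][0]=-1
  eliminate (1,0): mult=-2, new row 1: (0, 1, 3, -1); set L[1][0]=-2
  eliminate (2,0): mult=3, new row 2: (0, 1, 7, -3); set L[2][0]=3
  eliminate (3,0): mult=3, new row 3: (0, 2, -6, 2); set L[3][0]=3
k=1: U[1][1]=1
  eliminate (2,1): mult=1, new row 2: (0, 0, 4, -2); set L[2][1]=1
  eliminate (3,1): mult=2, new row 3: (0, 0, -12, 4); set L[3][1]=2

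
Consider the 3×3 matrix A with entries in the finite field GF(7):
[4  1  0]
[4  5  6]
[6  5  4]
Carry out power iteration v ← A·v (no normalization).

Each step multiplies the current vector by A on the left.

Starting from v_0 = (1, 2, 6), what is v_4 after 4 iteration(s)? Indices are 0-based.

v_0 = (1, 2, 6).
v_1 = A·v_0 = (6, 1, 5).
v_2 = A·v_1 = (4, 3, 5).
v_3 = A·v_2 = (5, 5, 3).
v_4 = A·v_3 = (4, 0, 4).

v_4 = (4, 0, 4)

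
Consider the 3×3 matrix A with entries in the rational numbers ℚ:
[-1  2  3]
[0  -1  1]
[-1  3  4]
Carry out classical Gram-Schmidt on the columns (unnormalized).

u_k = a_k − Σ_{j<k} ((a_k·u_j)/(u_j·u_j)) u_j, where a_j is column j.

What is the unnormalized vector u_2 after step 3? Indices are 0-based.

u_2 = (-2/3, 2/3, 2/3)

Step 1: u_0 = a_0 = (-1, 0, -1).
Step 2: u_1 = a_1 − (-5/2)·u_0 = (-1/2, -1, 1/2).
Step 3: u_2 = a_2 − (-7/2)·u_0 − (-1/3)·u_1 = (-2/3, 2/3, 2/3).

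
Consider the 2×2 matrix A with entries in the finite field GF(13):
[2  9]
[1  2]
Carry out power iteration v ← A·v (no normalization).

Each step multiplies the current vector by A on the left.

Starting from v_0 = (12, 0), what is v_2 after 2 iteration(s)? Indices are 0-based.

v_2 = (0, 9)

v_0 = (12, 0).
v_1 = A·v_0 = (11, 12).
v_2 = A·v_1 = (0, 9).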